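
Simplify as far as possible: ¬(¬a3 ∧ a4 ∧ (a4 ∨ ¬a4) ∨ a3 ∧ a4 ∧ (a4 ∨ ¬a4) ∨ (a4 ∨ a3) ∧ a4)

¬(¬a3 ∧ a4 ∧ (a4 ∨ ¬a4) ∨ a3 ∧ a4 ∧ (a4 ∨ ¬a4) ∨ (a4 ∨ a3) ∧ a4)
= ¬(a4 ∧ (a4 ∨ ¬a4) ∨ (a4 ∨ a3) ∧ a4)   — distribution
= ¬(a4 ∨ (a4 ∨ a3) ∧ a4)   — complement / identity
= ¬(a4 ∨ a4)   — absorption
= ¬a4   — idempotence

¬a4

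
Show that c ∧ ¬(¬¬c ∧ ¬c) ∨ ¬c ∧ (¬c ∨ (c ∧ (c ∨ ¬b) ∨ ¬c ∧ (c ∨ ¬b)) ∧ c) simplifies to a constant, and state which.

True

c ∧ ¬(¬¬c ∧ ¬c) ∨ ¬c ∧ (¬c ∨ (c ∧ (c ∨ ¬b) ∨ ¬c ∧ (c ∨ ¬b)) ∧ c)
= c ∧ ¬(¬¬c ∧ ¬c) ∨ ¬c ∧ (¬c ∨ (c ∨ ¬b) ∧ c)   — distribution
= c ∧ ¬(¬¬c ∧ ¬c) ∨ ¬c ∧ (¬c ∨ c)   — absorption
= c ∧ (¬c ∨ c) ∨ ¬c ∧ (¬c ∨ c)   — De Morgan
= ¬c ∨ c   — distribution
= True   — complement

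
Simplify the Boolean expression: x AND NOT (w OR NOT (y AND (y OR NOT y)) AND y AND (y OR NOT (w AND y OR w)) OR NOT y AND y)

x AND NOT w

x AND NOT (w OR NOT (y AND (y OR NOT y)) AND y AND (y OR NOT (w AND y OR w)) OR NOT y AND y)
= x AND NOT (w OR NOT (y AND (y OR NOT y)) AND y AND (y OR NOT w) OR NOT y AND y)   [absorption]
= x AND NOT (w OR NOT (y AND (y OR NOT y)) AND y OR NOT y AND y)   [absorption]
= x AND NOT (w OR NOT y AND y OR NOT y AND y)   [complement / identity]
= x AND NOT (w OR NOT y AND y)   [idempotence]
= x AND NOT w   [complement / identity]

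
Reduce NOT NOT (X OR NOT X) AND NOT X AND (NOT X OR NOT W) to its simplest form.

NOT X

NOT NOT (X OR NOT X) AND NOT X AND (NOT X OR NOT W)
= (X OR NOT X) AND NOT X AND (NOT X OR NOT W)   — double negation
= (X OR NOT X) AND NOT X   — absorption
= NOT X   — complement / identity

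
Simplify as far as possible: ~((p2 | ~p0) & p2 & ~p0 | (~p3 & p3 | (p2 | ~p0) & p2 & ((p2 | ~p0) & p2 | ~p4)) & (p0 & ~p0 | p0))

~p2

~((p2 | ~p0) & p2 & ~p0 | (~p3 & p3 | (p2 | ~p0) & p2 & ((p2 | ~p0) & p2 | ~p4)) & (p0 & ~p0 | p0))
= ~((p2 | ~p0) & p2 & ~p0 | (~p3 & p3 | (p2 | ~p0) & p2) & (p0 & ~p0 | p0))   [absorption]
= ~((p2 | ~p0) & p2 & ~p0 | (p2 | ~p0) & p2 & (p0 & ~p0 | p0))   [complement / identity]
= ~((p2 | ~p0) & p2 & ~p0 | (p2 | ~p0) & p2 & p0)   [complement / identity]
= ~((p2 | ~p0) & p2)   [distribution]
= ~p2   [absorption]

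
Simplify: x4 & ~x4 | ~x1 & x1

x4 & ~x4 | ~x1 & x1
= x4 & ~x4   (complement / identity)
= 0   (complement)

0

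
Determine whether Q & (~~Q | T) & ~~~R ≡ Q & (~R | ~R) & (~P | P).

E1: Q & (~~Q | T) & ~~~R
    = Q & (Q | T) & ~~~R   — double negation
    = Q & (Q | T) & ~R   — double negation
    = Q & ~R   — absorption
E2: Q & (~R | ~R) & (~P | P)
    = Q & ~R & (~P | P)   — idempotence
    = Q & ~R   — complement / identity
Both reduce to Q & ~R, so they are equivalent.

Yes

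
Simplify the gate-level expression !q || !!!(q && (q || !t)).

!q

!q || !!!(q && (q || !t))
= !q || !(q && (q || !t))   — double negation
= !q || !q   — absorption
= !q   — idempotence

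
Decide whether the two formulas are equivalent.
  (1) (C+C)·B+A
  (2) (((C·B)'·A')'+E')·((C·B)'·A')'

E1: (C+C)·B+A
    = C·B+A
E2: (((C·B)'·A')'+E')·((C·B)'·A')'
    = ((C·B)'·A')'
    = C·B+A
Both reduce to C·B+A, so they are equivalent.

Yes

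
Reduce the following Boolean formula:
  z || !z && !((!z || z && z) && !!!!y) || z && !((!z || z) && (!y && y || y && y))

z || !z && !((!z || z && z) && !!!!y) || z && !((!z || z) && (!y && y || y && y))
= z || !z && !((!z || z && z) && !!y) || z && !((!z || z) && (!y && y || y && y))   — double negation
= z || !z && !((!z || z && z) && y) || z && !((!z || z) && (!y && y || y && y))   — double negation
= z || !z && !((!z || z && z) && y) || z && !((!z || z) && y)   — distribution
= z || !z && !((!z || z) && y) || z && !((!z || z) && y)   — idempotence
= z || !((!z || z) && y)   — distribution
= z || !y   — complement / identity

z || !y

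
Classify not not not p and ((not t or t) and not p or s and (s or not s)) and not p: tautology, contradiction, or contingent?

not not not p and ((not t or t) and not p or s and (s or not s)) and not p
= not p and ((not t or t) and not p or s and (s or not s)) and not p   — double negation
= not p and ((not t or t) and not p or s) and not p   — complement / identity
= not p and (not p or s) and not p   — complement / identity
= not p and not p   — absorption
= not p   — idempotence
This depends on p, so it is not a constant.

contingent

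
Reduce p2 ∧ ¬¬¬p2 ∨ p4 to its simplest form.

p4

p2 ∧ ¬¬¬p2 ∨ p4
= p2 ∧ ¬p2 ∨ p4   [double negation]
= p4   [complement / identity]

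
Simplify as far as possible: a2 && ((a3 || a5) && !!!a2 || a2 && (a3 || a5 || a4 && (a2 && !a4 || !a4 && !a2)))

a2 && (a3 || a5)

a2 && ((a3 || a5) && !!!a2 || a2 && (a3 || a5 || a4 && (a2 && !a4 || !a4 && !a2)))
= a2 && ((a3 || a5) && !!!a2 || a2 && (a3 || a5 || a4 && !a4))   — distribution
= a2 && ((a3 || a5) && !a2 || a2 && (a3 || a5 || a4 && !a4))   — double negation
= a2 && ((a3 || a5) && !a2 || a2 && (a3 || a5))   — complement / identity
= a2 && (a3 || a5)   — distribution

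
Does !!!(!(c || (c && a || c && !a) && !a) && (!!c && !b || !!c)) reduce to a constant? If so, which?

!!!(!(c || (c && a || c && !a) && !a) && (!!c && !b || !!c))
= !!!(!(c || c && !a) && (!!c && !b || !!c))   (distribution)
= !!!(!(c || c && !a) && !!c)   (absorption)
= !(!(c || c && !a) && !!c)   (double negation)
= !(!c && !!c)   (absorption)
= c || !c   (De Morgan)
= true   (complement)

yes, True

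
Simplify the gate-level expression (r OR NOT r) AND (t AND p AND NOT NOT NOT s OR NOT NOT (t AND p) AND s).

t AND p

(r OR NOT r) AND (t AND p AND NOT NOT NOT s OR NOT NOT (t AND p) AND s)
= (r OR NOT r) AND (t AND p AND NOT s OR NOT NOT (t AND p) AND s)   — double negation
= (r OR NOT r) AND (t AND p AND NOT s OR t AND p AND s)   — double negation
= (r OR NOT r) AND t AND p   — distribution
= t AND p   — complement / identity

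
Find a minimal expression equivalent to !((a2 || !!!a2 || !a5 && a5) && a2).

!a2

!((a2 || !!!a2 || !a5 && a5) && a2)
= !((a2 || !!!a2) && a2)
= !((a2 || !a2) && a2)
= !a2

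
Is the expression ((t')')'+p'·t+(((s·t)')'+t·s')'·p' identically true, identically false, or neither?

neither

((t')')'+p'·t+(((s·t)')'+t·s')'·p'
= t'+p'·t+(((s·t)')'+t·s')'·p'
= t'+p'·t+(s·t+t·s')'·p'
= t'+p'·t+t'·p'
= t'+p'
This depends on p, t, so it is not a constant.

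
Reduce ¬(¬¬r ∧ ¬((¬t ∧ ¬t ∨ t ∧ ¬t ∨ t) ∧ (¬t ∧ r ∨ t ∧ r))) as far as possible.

¬(¬¬r ∧ ¬((¬t ∧ ¬t ∨ t ∧ ¬t ∨ t) ∧ (¬t ∧ r ∨ t ∧ r)))
= ¬(¬¬r ∧ ¬((¬t ∨ t) ∧ (¬t ∧ r ∨ t ∧ r)))   — distribution
= ¬(¬¬r ∧ ¬((¬t ∨ t) ∧ r))   — distribution
= ¬(¬¬r ∧ ¬r)   — complement / identity
= ¬r ∨ r   — De Morgan
= True   — complement

True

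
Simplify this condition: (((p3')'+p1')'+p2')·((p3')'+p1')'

(((p3')'+p1')'+p2')·((p3')'+p1')'
= ((p3')'+p1')'
= p3'·p1

p3'·p1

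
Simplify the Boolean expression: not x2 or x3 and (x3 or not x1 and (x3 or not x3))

not x2 or x3 and (x3 or not x1 and (x3 or not x3))
= not x2 or x3 and (x3 or not x1)   (complement / identity)
= not x2 or x3   (absorption)

not x2 or x3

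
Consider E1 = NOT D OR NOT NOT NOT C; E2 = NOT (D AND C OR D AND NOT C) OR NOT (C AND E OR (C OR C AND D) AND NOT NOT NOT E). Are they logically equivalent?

E1: NOT D OR NOT NOT NOT C
    = NOT D OR NOT C   [double negation]
E2: NOT (D AND C OR D AND NOT C) OR NOT (C AND E OR (C OR C AND D) AND NOT NOT NOT E)
    = NOT (D AND C OR D AND NOT C) OR NOT (C AND E OR C AND NOT NOT NOT E)   [absorption]
    = NOT D OR NOT (C AND E OR C AND NOT NOT NOT E)   [distribution]
    = NOT D OR NOT (C AND E OR C AND NOT E)   [double negation]
    = NOT D OR NOT C   [distribution]
Both reduce to NOT D OR NOT C, so they are equivalent.

Yes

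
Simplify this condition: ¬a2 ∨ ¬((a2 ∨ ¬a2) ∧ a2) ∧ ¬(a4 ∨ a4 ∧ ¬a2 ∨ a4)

¬a2

¬a2 ∨ ¬((a2 ∨ ¬a2) ∧ a2) ∧ ¬(a4 ∨ a4 ∧ ¬a2 ∨ a4)
= ¬a2 ∨ ¬((a2 ∨ ¬a2) ∧ a2) ∧ ¬(a4 ∨ a4)   (absorption)
= ¬a2 ∨ ¬((a2 ∨ ¬a2) ∧ a2) ∧ ¬a4   (idempotence)
= ¬a2 ∨ ¬a2 ∧ ¬a4   (complement / identity)
= ¬a2   (absorption)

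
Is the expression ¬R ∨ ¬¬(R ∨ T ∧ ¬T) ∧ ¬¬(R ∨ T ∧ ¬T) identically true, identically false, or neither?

¬R ∨ ¬¬(R ∨ T ∧ ¬T) ∧ ¬¬(R ∨ T ∧ ¬T)
= ¬R ∨ ¬¬(R ∨ T ∧ ¬T)   (idempotence)
= ¬R ∨ ¬¬R   (complement / identity)
= ¬R ∨ R   (double negation)
= True   (complement)

identically true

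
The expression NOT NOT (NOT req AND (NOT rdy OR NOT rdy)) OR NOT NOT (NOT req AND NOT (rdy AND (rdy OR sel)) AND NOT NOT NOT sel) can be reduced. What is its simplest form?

NOT NOT (NOT req AND (NOT rdy OR NOT rdy)) OR NOT NOT (NOT req AND NOT (rdy AND (rdy OR sel)) AND NOT NOT NOT sel)
= NOT NOT (NOT req AND NOT rdy) OR NOT NOT (NOT req AND NOT (rdy AND (rdy OR sel)) AND NOT NOT NOT sel)   — idempotence
= NOT req AND NOT rdy OR NOT NOT (NOT req AND NOT (rdy AND (rdy OR sel)) AND NOT NOT NOT sel)   — double negation
= NOT req AND NOT rdy OR NOT NOT (NOT req AND NOT rdy AND NOT NOT NOT sel)   — absorption
= NOT req AND NOT rdy OR NOT req AND NOT rdy AND NOT NOT NOT sel   — double negation
= NOT req AND NOT rdy OR NOT req AND NOT rdy AND NOT sel   — double negation
= NOT req AND NOT rdy   — absorption

NOT req AND NOT rdy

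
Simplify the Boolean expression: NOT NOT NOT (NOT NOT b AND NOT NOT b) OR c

NOT NOT NOT (NOT NOT b AND NOT NOT b) OR c
= NOT (NOT NOT b AND NOT NOT b) OR c   [double negation]
= NOT NOT NOT b OR c   [idempotence]
= NOT b OR c   [double negation]

NOT b OR c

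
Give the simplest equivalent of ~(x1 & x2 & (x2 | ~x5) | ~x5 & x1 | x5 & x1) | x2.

~x1 | x2

~(x1 & x2 & (x2 | ~x5) | ~x5 & x1 | x5 & x1) | x2
= ~(x1 & x2 | ~x5 & x1 | x5 & x1) | x2   — absorption
= ~(x1 & x2 | x1) | x2   — distribution
= ~x1 | x2   — absorption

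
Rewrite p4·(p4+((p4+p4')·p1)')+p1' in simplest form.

p4+p1'

p4·(p4+((p4+p4')·p1)')+p1'
= p4·(p4+p1')+p1'   [complement / identity]
= p4+p1'   [absorption]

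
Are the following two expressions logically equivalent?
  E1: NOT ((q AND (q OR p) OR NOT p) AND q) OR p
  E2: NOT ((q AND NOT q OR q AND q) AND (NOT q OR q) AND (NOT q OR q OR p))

No

E1: NOT ((q AND (q OR p) OR NOT p) AND q) OR p
    = NOT ((q OR NOT p) AND q) OR p   — absorption
    = NOT q OR p   — absorption
E2: NOT ((q AND NOT q OR q AND q) AND (NOT q OR q) AND (NOT q OR q OR p))
    = NOT ((q AND NOT q OR q AND q) AND (NOT q OR q))   — absorption
    = NOT (q AND NOT q OR q AND q)   — complement / identity
    = NOT q   — distribution
These differ: at p=1, q=1, E1 = 1 but E2 = 0.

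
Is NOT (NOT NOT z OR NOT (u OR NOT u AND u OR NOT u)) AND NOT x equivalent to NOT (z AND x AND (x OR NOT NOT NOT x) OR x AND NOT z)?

E1: NOT (NOT NOT z OR NOT (u OR NOT u AND u OR NOT u)) AND NOT x
    = NOT (NOT NOT z OR NOT (u OR NOT u)) AND NOT x   [complement / identity]
    = NOT z AND (u OR NOT u) AND NOT x   [De Morgan]
    = NOT z AND NOT x   [complement / identity]
E2: NOT (z AND x AND (x OR NOT NOT NOT x) OR x AND NOT z)
    = NOT (z AND x AND (x OR NOT x) OR x AND NOT z)   [double negation]
    = NOT (z AND x OR x AND NOT z)   [complement / identity]
    = NOT x   [distribution]
These differ: at u=0, x=0, z=1, E1 = 0 but E2 = 1.

No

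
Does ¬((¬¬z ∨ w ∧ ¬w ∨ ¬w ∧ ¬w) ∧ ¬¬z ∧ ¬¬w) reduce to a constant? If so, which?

¬((¬¬z ∨ w ∧ ¬w ∨ ¬w ∧ ¬w) ∧ ¬¬z ∧ ¬¬w)
= ¬((¬¬z ∨ ¬w) ∧ ¬¬z ∧ ¬¬w)   — distribution
= ¬(¬¬z ∧ ¬¬w)   — absorption
= ¬z ∨ ¬w   — De Morgan
This depends on w, z, so it is not a constant.

no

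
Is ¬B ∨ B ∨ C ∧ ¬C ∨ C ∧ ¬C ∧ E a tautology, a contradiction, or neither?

tautology

¬B ∨ B ∨ C ∧ ¬C ∨ C ∧ ¬C ∧ E
= ¬B ∨ B ∨ C ∧ ¬C   — absorption
= ¬B ∨ B   — complement / identity
= True   — complement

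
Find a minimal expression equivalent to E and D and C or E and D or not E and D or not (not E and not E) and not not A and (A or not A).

E and D and C or E and D or not E and D or not (not E and not E) and not not A and (A or not A)
= E and D or not E and D or not (not E and not E) and not not A and (A or not A)   — absorption
= D or not (not E and not E) and not not A and (A or not A)   — distribution
= D or (E or E) and not not A and (A or not A)   — De Morgan
= D or E and not not A and (A or not A)   — idempotence
= D or E and not not A   — complement / identity
= D or E and A   — double negation

D or E and A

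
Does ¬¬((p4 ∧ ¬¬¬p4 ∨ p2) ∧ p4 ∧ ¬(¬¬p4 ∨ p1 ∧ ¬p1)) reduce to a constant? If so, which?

yes, False

¬¬((p4 ∧ ¬¬¬p4 ∨ p2) ∧ p4 ∧ ¬(¬¬p4 ∨ p1 ∧ ¬p1))
= ¬¬((p4 ∧ ¬¬¬p4 ∨ p2) ∧ p4 ∧ ¬¬¬p4)   (complement / identity)
= (p4 ∧ ¬¬¬p4 ∨ p2) ∧ p4 ∧ ¬¬¬p4   (double negation)
= p4 ∧ ¬¬¬p4   (absorption)
= p4 ∧ ¬p4   (double negation)
= False   (complement)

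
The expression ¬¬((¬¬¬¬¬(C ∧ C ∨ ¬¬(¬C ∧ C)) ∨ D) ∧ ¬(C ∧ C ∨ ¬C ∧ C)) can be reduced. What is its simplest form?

¬¬((¬¬¬¬¬(C ∧ C ∨ ¬¬(¬C ∧ C)) ∨ D) ∧ ¬(C ∧ C ∨ ¬C ∧ C))
= ¬¬((¬¬¬¬¬(C ∧ C ∨ ¬C ∧ C) ∨ D) ∧ ¬(C ∧ C ∨ ¬C ∧ C))   [double negation]
= ¬¬((¬¬¬(C ∧ C ∨ ¬C ∧ C) ∨ D) ∧ ¬(C ∧ C ∨ ¬C ∧ C))   [double negation]
= ¬¬((¬(C ∧ C ∨ ¬C ∧ C) ∨ D) ∧ ¬(C ∧ C ∨ ¬C ∧ C))   [double negation]
= ¬¬¬(C ∧ C ∨ ¬C ∧ C)   [absorption]
= ¬¬¬C   [distribution]
= ¬C   [double negation]

¬C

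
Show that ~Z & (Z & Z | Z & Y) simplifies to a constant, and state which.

~Z & (Z & Z | Z & Y)
= ~Z & (Z | Y) & Z   — distribution
= ~Z & Z   — absorption
= 0   — complement

0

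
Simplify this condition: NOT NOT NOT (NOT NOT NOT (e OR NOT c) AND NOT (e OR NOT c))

e OR NOT c

NOT NOT NOT (NOT NOT NOT (e OR NOT c) AND NOT (e OR NOT c))
= NOT (NOT NOT NOT (e OR NOT c) AND NOT (e OR NOT c))   (double negation)
= NOT (NOT (e OR NOT c) AND NOT (e OR NOT c))   (double negation)
= e OR NOT c OR e OR NOT c   (De Morgan)
= e OR NOT c   (idempotence)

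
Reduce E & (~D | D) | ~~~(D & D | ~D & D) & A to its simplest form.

E | ~D & A

E & (~D | D) | ~~~(D & D | ~D & D) & A
= E | ~~~(D & D | ~D & D) & A   — complement / identity
= E | ~(D & D | ~D & D) & A   — double negation
= E | ~D & A   — distribution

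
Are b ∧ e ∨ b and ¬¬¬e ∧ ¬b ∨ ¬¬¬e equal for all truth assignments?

E1: b ∧ e ∨ b
    = b   (absorption)
E2: ¬¬¬e ∧ ¬b ∨ ¬¬¬e
    = ¬¬¬e   (absorption)
    = ¬e   (double negation)
These differ: at b=0, e=0, E1 = 0 but E2 = 1.

No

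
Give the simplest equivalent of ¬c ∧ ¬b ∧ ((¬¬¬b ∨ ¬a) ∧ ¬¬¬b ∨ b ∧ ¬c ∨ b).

¬c ∧ ¬b

¬c ∧ ¬b ∧ ((¬¬¬b ∨ ¬a) ∧ ¬¬¬b ∨ b ∧ ¬c ∨ b)
= ¬c ∧ ¬b ∧ (¬¬¬b ∨ b ∧ ¬c ∨ b)   [absorption]
= ¬c ∧ ¬b ∧ (¬¬¬b ∨ b)   [absorption]
= ¬c ∧ ¬b ∧ (¬b ∨ b)   [double negation]
= ¬c ∧ ¬b   [complement / identity]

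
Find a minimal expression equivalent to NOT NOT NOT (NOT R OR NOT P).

NOT NOT NOT (NOT R OR NOT P)
= NOT (NOT R OR NOT P)   (double negation)
= R AND P   (De Morgan)

R AND P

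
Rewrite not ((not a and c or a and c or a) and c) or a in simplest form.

not ((not a and c or a and c or a) and c) or a
= not ((c or a) and c) or a   — distribution
= not c or a   — absorption

not c or a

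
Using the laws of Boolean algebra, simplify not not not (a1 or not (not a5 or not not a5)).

not not not (a1 or not (not a5 or not not a5))
= not not not (a1 or a5 and not a5)
= not (a1 or a5 and not a5)
= not a1

not a1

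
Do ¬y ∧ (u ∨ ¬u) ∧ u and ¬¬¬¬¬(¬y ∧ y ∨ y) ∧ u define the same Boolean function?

Yes

E1: ¬y ∧ (u ∨ ¬u) ∧ u
    = ¬y ∧ u   (complement / identity)
E2: ¬¬¬¬¬(¬y ∧ y ∨ y) ∧ u
    = ¬¬¬¬¬y ∧ u   (complement / identity)
    = ¬¬¬y ∧ u   (double negation)
    = ¬y ∧ u   (double negation)
Both reduce to ¬y ∧ u, so they are equivalent.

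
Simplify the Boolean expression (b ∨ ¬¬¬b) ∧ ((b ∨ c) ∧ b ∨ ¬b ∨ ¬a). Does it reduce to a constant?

True

(b ∨ ¬¬¬b) ∧ ((b ∨ c) ∧ b ∨ ¬b ∨ ¬a)
= (b ∨ ¬¬¬b) ∧ (b ∨ ¬b ∨ ¬a)
= (b ∨ ¬b) ∧ (b ∨ ¬b ∨ ¬a)
= b ∨ ¬b
= True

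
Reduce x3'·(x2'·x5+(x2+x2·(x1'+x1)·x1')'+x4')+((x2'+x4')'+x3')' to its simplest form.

x3'·(x2'·x5+(x2+x2·(x1'+x1)·x1')'+x4')+((x2'+x4')'+x3')'
= x3'·(x2'·x5+(x2+x2·(x1'+x1)·x1')'+x4')+(x2'+x4')·x3   [De Morgan]
= x3'·(x2'·x5+(x2+x2·x1')'+x4')+(x2'+x4')·x3   [complement / identity]
= x3'·(x2'·x5+x2'+x4')+(x2'+x4')·x3   [absorption]
= x3'·(x2'+x4')+(x2'+x4')·x3   [absorption]
= x2'+x4'   [distribution]

x2'+x4'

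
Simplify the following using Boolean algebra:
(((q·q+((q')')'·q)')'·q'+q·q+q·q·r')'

q'

(((q·q+((q')')'·q)')'·q'+q·q+q·q·r')'
= ((q·q+((q')')'·q)·q'+q·q+q·q·r')'   [double negation]
= ((q·q+((q')')'·q)·q'+q·q)'   [absorption]
= ((q·q+q'·q)·q'+q·q)'   [double negation]
= (q·q'+q·q)'   [distribution]
= q'   [distribution]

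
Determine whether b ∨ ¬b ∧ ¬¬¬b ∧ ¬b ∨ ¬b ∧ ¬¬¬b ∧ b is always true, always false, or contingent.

always true

b ∨ ¬b ∧ ¬¬¬b ∧ ¬b ∨ ¬b ∧ ¬¬¬b ∧ b
= b ∨ ¬b ∧ ¬¬¬b   — distribution
= b ∨ ¬b ∧ ¬b   — double negation
= b ∨ ¬b   — idempotence
= True   — complement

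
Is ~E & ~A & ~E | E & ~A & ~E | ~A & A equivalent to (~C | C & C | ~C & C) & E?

E1: ~E & ~A & ~E | E & ~A & ~E | ~A & A
    = ~E & ~A & ~E | E & ~A & ~E
    = ~A & ~E
E2: (~C | C & C | ~C & C) & E
    = (~C | C) & E
    = E
These differ: at A=0, C=0, E=0, E1 = 1 but E2 = 0.

No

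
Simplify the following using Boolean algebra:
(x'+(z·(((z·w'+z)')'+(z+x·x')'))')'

(x'+(z·(((z·w'+z)')'+(z+x·x')'))')'
= (x'+(z·(z·w'+z+(z+x·x')'))')'   — double negation
= (x'+(z·(z+(z+x·x')'))')'   — absorption
= x·z·(z+(z+x·x')')   — De Morgan
= x·z·(z+z')   — complement / identity
= x·z   — complement / identity

x·z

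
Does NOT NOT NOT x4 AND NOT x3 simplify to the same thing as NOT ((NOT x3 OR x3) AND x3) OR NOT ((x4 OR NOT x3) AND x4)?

No

E1: NOT NOT NOT x4 AND NOT x3
    = NOT x4 AND NOT x3   — double negation
E2: NOT ((NOT x3 OR x3) AND x3) OR NOT ((x4 OR NOT x3) AND x4)
    = NOT x3 OR NOT ((x4 OR NOT x3) AND x4)   — complement / identity
    = NOT x3 OR NOT x4   — absorption
These differ: at x3=0, x4=1, E1 = 0 but E2 = 1.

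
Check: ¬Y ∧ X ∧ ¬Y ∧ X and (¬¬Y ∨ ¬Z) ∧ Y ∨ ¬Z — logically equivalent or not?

No

E1: ¬Y ∧ X ∧ ¬Y ∧ X
    = ¬Y ∧ X   (idempotence)
E2: (¬¬Y ∨ ¬Z) ∧ Y ∨ ¬Z
    = (Y ∨ ¬Z) ∧ Y ∨ ¬Z   (double negation)
    = Y ∨ ¬Z   (absorption)
These differ: at X=0, Y=1, Z=0, E1 = 0 but E2 = 1.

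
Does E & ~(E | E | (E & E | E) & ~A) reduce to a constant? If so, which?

yes, False

E & ~(E | E | (E & E | E) & ~A)
= E & ~(E | E | (E | E) & ~A)   — idempotence
= E & ~(E | E)   — absorption
= E & ~E   — idempotence
= 0   — complement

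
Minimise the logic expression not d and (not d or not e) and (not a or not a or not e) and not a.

not d and (not d or not e) and (not a or not a or not e) and not a
= not d and (not a or not a or not e) and not a   — absorption
= not d and (not a or not e) and not a   — idempotence
= not d and not a   — absorption

not d and not a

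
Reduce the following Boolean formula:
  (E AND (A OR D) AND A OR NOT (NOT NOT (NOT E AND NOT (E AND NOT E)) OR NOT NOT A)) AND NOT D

E AND NOT D

(E AND (A OR D) AND A OR NOT (NOT NOT (NOT E AND NOT (E AND NOT E)) OR NOT NOT A)) AND NOT D
= (E AND (A OR D) AND A OR NOT (NOT (E OR E AND NOT E) OR NOT NOT A)) AND NOT D   [De Morgan]
= (E AND A OR NOT (NOT (E OR E AND NOT E) OR NOT NOT A)) AND NOT D   [absorption]
= (E AND A OR (E OR E AND NOT E) AND NOT A) AND NOT D   [De Morgan]
= (E AND A OR E AND NOT A) AND NOT D   [complement / identity]
= E AND NOT D   [distribution]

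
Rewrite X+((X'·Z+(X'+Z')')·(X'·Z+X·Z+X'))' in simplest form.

X+Z'

X+((X'·Z+(X'+Z')')·(X'·Z+X·Z+X'))'
= X+((X'·Z+X·Z)·(X'·Z+X·Z+X'))'   (De Morgan)
= X+(X'·Z+X·Z)'   (absorption)
= X+Z'   (distribution)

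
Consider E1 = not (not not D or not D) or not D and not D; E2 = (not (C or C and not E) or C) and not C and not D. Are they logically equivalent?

E1: not (not not D or not D) or not D and not D
    = not D and D or not D and not D   (De Morgan)
    = not D   (distribution)
E2: (not (C or C and not E) or C) and not C and not D
    = (not C or C) and not C and not D   (absorption)
    = not C and not D   (complement / identity)
These differ: at C=1, D=0, E=0, E1 = 1 but E2 = 0.

No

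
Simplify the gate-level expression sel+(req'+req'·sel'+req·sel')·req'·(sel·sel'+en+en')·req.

sel

sel+(req'+req'·sel'+req·sel')·req'·(sel·sel'+en+en')·req
= sel+(req'+req'·sel'+req·sel')·req'·(en+en')·req   [complement / identity]
= sel+(req'+req'·sel'+req·sel')·req'·req   [complement / identity]
= sel+(req'+sel')·req'·req   [distribution]
= sel+req'·req   [absorption]
= sel   [complement / identity]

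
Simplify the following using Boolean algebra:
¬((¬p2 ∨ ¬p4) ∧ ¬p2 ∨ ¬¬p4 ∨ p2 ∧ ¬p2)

p2 ∧ ¬p4

¬((¬p2 ∨ ¬p4) ∧ ¬p2 ∨ ¬¬p4 ∨ p2 ∧ ¬p2)
= ¬((¬p2 ∨ ¬p4) ∧ ¬p2 ∨ ¬¬p4)   — complement / identity
= ¬(¬p2 ∨ ¬¬p4)   — absorption
= p2 ∧ ¬p4   — De Morgan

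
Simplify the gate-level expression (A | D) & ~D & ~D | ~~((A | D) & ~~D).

(A | D) & ~D & ~D | ~~((A | D) & ~~D)
= (A | D) & ~D & ~D | (A | D) & ~~D   [double negation]
= (A | D) & ~D | (A | D) & ~~D   [idempotence]
= (A | D) & ~D | (A | D) & D   [double negation]
= A | D   [distribution]

A | D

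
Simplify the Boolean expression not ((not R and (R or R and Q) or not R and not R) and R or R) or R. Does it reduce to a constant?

True

not ((not R and (R or R and Q) or not R and not R) and R or R) or R
= not ((not R and R or not R and not R) and R or R) or R   — absorption
= not (not R and (R or not R) and R or R) or R   — distribution
= not (not R and R or R) or R   — complement / identity
= not R or R   — complement / identity
= True   — complement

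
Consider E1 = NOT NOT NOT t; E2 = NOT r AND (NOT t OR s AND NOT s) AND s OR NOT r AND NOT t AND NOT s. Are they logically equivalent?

E1: NOT NOT NOT t
    = NOT t
E2: NOT r AND (NOT t OR s AND NOT s) AND s OR NOT r AND NOT t AND NOT s
    = NOT r AND NOT t AND s OR NOT r AND NOT t AND NOT s
    = NOT r AND NOT t
These differ: at r=1, s=0, t=0, E1 = 1 but E2 = 0.

No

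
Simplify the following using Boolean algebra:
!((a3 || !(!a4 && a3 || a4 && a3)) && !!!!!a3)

!((a3 || !(!a4 && a3 || a4 && a3)) && !!!!!a3)
= !((a3 || !(!a4 && a3 || a4 && a3)) && !!!a3)
= !((a3 || !a3) && !!!a3)
= !((a3 || !a3) && !a3)
= !!a3
= a3

a3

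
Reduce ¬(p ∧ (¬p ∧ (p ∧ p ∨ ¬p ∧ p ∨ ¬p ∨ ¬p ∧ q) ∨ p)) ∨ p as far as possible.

True

¬(p ∧ (¬p ∧ (p ∧ p ∨ ¬p ∧ p ∨ ¬p ∨ ¬p ∧ q) ∨ p)) ∨ p
= ¬(p ∧ (¬p ∧ (p ∨ ¬p ∨ ¬p ∧ q) ∨ p)) ∨ p
= ¬(p ∧ (¬p ∧ (p ∨ ¬p) ∨ p)) ∨ p
= ¬(p ∧ (¬p ∨ p)) ∨ p
= ¬p ∨ p
= True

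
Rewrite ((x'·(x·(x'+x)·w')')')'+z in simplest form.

((x'·(x·(x'+x)·w')')')'+z
= (x+x·(x'+x)·w')'+z   (De Morgan)
= (x+x·w')'+z   (complement / identity)
= x'+z   (absorption)

x'+z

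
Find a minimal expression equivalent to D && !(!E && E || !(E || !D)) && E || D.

D

D && !(!E && E || !(E || !D)) && E || D
= D && !!(E || !D) && E || D   (complement / identity)
= D && (E || !D) && E || D   (double negation)
= D && E || D   (absorption)
= D   (absorption)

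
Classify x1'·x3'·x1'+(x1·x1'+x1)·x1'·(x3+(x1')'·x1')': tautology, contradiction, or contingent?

contingent

x1'·x3'·x1'+(x1·x1'+x1)·x1'·(x3+(x1')'·x1')'
= x1'·x3'·x1'+(x1·x1'+x1)·x1'·(x3+x1·x1')'
= x1'·x3'·x1'+x1·x1'·(x3+x1·x1')'
= x1'·x3'·x1'+x1·x1'·x3'
= x1'·x3'
This depends on x1, x3, so it is not a constant.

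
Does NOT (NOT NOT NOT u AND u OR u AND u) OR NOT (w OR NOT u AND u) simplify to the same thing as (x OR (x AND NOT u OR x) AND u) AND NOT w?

E1: NOT (NOT NOT NOT u AND u OR u AND u) OR NOT (w OR NOT u AND u)
    = NOT (NOT u AND u OR u AND u) OR NOT (w OR NOT u AND u)   [double negation]
    = NOT (NOT u AND u OR u AND u) OR NOT w   [complement / identity]
    = NOT u OR NOT w   [distribution]
E2: (x OR (x AND NOT u OR x) AND u) AND NOT w
    = (x OR x AND u) AND NOT w   [absorption]
    = x AND NOT w   [absorption]
These differ: at u=0, w=0, x=0, E1 = 1 but E2 = 0.

No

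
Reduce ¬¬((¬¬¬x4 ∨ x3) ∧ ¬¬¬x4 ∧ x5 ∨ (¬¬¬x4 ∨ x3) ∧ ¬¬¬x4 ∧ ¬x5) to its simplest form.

¬x4

¬¬((¬¬¬x4 ∨ x3) ∧ ¬¬¬x4 ∧ x5 ∨ (¬¬¬x4 ∨ x3) ∧ ¬¬¬x4 ∧ ¬x5)
= ¬¬((¬¬¬x4 ∨ x3) ∧ ¬¬¬x4)
= ¬¬¬¬¬x4
= ¬¬¬x4
= ¬x4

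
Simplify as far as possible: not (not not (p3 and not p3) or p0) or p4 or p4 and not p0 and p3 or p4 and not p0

not (not not (p3 and not p3) or p0) or p4 or p4 and not p0 and p3 or p4 and not p0
= not (not not (p3 and not p3) or p0) or p4 or p4 and not p0   — absorption
= not (not not (p3 and not p3) or p0) or p4   — absorption
= not (p3 and not p3 or p0) or p4   — double negation
= not p0 or p4   — complement / identity

not p0 or p4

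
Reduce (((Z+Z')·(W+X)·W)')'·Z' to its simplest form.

W·Z'

(((Z+Z')·(W+X)·W)')'·Z'
= (((Z+Z')·W)')'·Z'   (absorption)
= (Z+Z')·W·Z'   (double negation)
= W·Z'   (complement / identity)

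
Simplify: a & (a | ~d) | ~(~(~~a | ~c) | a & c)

a & (a | ~d) | ~(~(~~a | ~c) | a & c)
= a & (a | ~d) | ~(~a & c | a & c)   [De Morgan]
= a & (a | ~d) | ~c   [distribution]
= a | ~c   [absorption]

a | ~c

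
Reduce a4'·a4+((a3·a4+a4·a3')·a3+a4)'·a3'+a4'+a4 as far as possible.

1

a4'·a4+((a3·a4+a4·a3')·a3+a4)'·a3'+a4'+a4
= a4'·a4+(a4·a3+a4)'·a3'+a4'+a4   [distribution]
= (a4·a3+a4)'·a3'+a4'+a4   [complement / identity]
= a4'·a3'+a4'+a4   [absorption]
= a4'+a4   [absorption]
= 1   [complement]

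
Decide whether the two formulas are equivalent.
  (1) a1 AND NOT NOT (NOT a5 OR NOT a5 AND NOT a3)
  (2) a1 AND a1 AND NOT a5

E1: a1 AND NOT NOT (NOT a5 OR NOT a5 AND NOT a3)
    = a1 AND NOT NOT NOT a5   (absorption)
    = a1 AND NOT a5   (double negation)
E2: a1 AND a1 AND NOT a5
    = a1 AND NOT a5   (idempotence)
Both reduce to a1 AND NOT a5, so they are equivalent.

Yes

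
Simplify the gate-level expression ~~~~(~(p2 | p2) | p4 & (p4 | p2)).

~~~~(~(p2 | p2) | p4 & (p4 | p2))
= ~~(~(p2 | p2) | p4 & (p4 | p2))
= ~~(~(p2 | p2) | p4)
= ~(p2 | p2) | p4
= ~p2 | p4

~p2 | p4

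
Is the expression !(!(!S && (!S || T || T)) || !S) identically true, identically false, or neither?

!(!(!S && (!S || T || T)) || !S)
= !S && (!S || T || T) && S   [De Morgan]
= !S && (!S || T) && S   [idempotence]
= !S && S   [absorption]
= false   [complement]

identically false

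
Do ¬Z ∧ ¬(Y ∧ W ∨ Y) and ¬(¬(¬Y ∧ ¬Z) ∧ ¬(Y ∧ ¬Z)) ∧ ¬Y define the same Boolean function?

E1: ¬Z ∧ ¬(Y ∧ W ∨ Y)
    = ¬Z ∧ ¬Y   (absorption)
E2: ¬(¬(¬Y ∧ ¬Z) ∧ ¬(Y ∧ ¬Z)) ∧ ¬Y
    = (¬Y ∧ ¬Z ∨ Y ∧ ¬Z) ∧ ¬Y   (De Morgan)
    = ¬Z ∧ ¬Y   (distribution)
Both reduce to ¬Z ∧ ¬Y, so they are equivalent.

Yes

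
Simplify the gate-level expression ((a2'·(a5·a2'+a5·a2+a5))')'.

a2'·a5

((a2'·(a5·a2'+a5·a2+a5))')'
= ((a2'·(a5+a5))')'   [distribution]
= ((a2'·a5)')'   [idempotence]
= a2'·a5   [double negation]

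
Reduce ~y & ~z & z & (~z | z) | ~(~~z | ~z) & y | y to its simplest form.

y

~y & ~z & z & (~z | z) | ~(~~z | ~z) & y | y
= ~y & ~z & z & (~z | z) | ~z & z & y | y   — De Morgan
= ~y & ~z & z | ~z & z & y | y   — complement / identity
= ~z & z | y   — distribution
= y   — complement / identity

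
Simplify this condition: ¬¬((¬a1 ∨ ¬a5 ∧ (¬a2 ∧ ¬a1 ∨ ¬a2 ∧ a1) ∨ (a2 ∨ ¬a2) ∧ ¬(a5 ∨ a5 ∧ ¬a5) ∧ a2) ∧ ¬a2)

¬¬((¬a1 ∨ ¬a5 ∧ (¬a2 ∧ ¬a1 ∨ ¬a2 ∧ a1) ∨ (a2 ∨ ¬a2) ∧ ¬(a5 ∨ a5 ∧ ¬a5) ∧ a2) ∧ ¬a2)
= ¬¬((¬a1 ∨ ¬a5 ∧ (¬a2 ∧ ¬a1 ∨ ¬a2 ∧ a1) ∨ (a2 ∨ ¬a2) ∧ ¬a5 ∧ a2) ∧ ¬a2)   [complement / identity]
= ¬¬((¬a1 ∨ ¬a5 ∧ ¬a2 ∨ (a2 ∨ ¬a2) ∧ ¬a5 ∧ a2) ∧ ¬a2)   [distribution]
= ¬¬((¬a1 ∨ ¬a5 ∧ ¬a2 ∨ ¬a5 ∧ a2) ∧ ¬a2)   [complement / identity]
= ¬¬((¬a1 ∨ ¬a5) ∧ ¬a2)   [distribution]
= (¬a1 ∨ ¬a5) ∧ ¬a2   [double negation]

(¬a1 ∨ ¬a5) ∧ ¬a2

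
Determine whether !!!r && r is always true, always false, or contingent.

always false

!!!r && r
= !r && r   [double negation]
= false   [complement]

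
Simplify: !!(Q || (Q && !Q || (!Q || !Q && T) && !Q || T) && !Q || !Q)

!!(Q || (Q && !Q || (!Q || !Q && T) && !Q || T) && !Q || !Q)
= Q || (Q && !Q || (!Q || !Q && T) && !Q || T) && !Q || !Q   (double negation)
= Q || (Q && !Q || !Q && !Q || T) && !Q || !Q   (absorption)
= Q || (!Q || T) && !Q || !Q   (distribution)
= Q || !Q || !Q   (absorption)
= Q || !Q   (idempotence)
= true   (complement)

true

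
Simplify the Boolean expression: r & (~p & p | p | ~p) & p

r & p

r & (~p & p | p | ~p) & p
= r & (p | ~p) & p   [complement / identity]
= r & p   [complement / identity]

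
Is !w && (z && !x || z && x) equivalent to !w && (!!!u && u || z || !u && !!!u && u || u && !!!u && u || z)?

E1: !w && (z && !x || z && x)
    = !w && z   (distribution)
E2: !w && (!!!u && u || z || !u && !!!u && u || u && !!!u && u || z)
    = !w && (!!!u && u || z || !!!u && u || z)   (distribution)
    = !w && (!!!u && u || z)   (idempotence)
    = !w && (!u && u || z)   (double negation)
    = !w && z   (complement / identity)
Both reduce to !w && z, so they are equivalent.

Yes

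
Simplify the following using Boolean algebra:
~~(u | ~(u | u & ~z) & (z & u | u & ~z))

~~(u | ~(u | u & ~z) & (z & u | u & ~z))
= ~~(u | ~(u | u & ~z) & u)   (distribution)
= ~~(u | ~u & u)   (absorption)
= ~~u   (complement / identity)
= u   (double negation)

u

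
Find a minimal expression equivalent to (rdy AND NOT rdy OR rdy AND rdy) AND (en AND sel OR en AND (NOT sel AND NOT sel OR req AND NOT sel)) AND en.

(rdy AND NOT rdy OR rdy AND rdy) AND (en AND sel OR en AND (NOT sel AND NOT sel OR req AND NOT sel)) AND en
= (rdy AND NOT rdy OR rdy AND rdy) AND (en AND sel OR en AND NOT sel AND (NOT sel OR req)) AND en
= (rdy AND NOT rdy OR rdy AND rdy) AND (en AND sel OR en AND NOT sel) AND en
= (rdy AND NOT rdy OR rdy AND rdy) AND en AND en
= rdy AND en AND en
= rdy AND en

rdy AND en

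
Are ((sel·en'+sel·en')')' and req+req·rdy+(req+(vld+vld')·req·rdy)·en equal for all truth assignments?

No

E1: ((sel·en'+sel·en')')'
    = sel·en'+sel·en'   [double negation]
    = sel·en'   [idempotence]
E2: req+req·rdy+(req+(vld+vld')·req·rdy)·en
    = req+req·rdy+(req+req·rdy)·en   [complement / identity]
    = req+req·rdy   [absorption]
    = req   [absorption]
These differ: at en=0, rdy=1, req=1, sel=0, vld=0, E1 = 0 but E2 = 1.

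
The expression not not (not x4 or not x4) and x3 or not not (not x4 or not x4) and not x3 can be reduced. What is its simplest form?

not x4

not not (not x4 or not x4) and x3 or not not (not x4 or not x4) and not x3
= not not (not x4 or not x4)   [distribution]
= not x4 or not x4   [double negation]
= not x4   [idempotence]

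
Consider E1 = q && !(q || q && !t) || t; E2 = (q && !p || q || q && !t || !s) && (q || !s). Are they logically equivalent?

No

E1: q && !(q || q && !t) || t
    = q && !q || t
    = t
E2: (q && !p || q || q && !t || !s) && (q || !s)
    = (q || q && !t || !s) && (q || !s)
    = (q || !s) && (q || !s)
    = q || !s
These differ: at p=1, q=0, s=0, t=0, E1 = 0 but E2 = 1.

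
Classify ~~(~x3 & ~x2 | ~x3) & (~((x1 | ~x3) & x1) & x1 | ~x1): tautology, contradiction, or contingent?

~~(~x3 & ~x2 | ~x3) & (~((x1 | ~x3) & x1) & x1 | ~x1)
= ~~~x3 & (~((x1 | ~x3) & x1) & x1 | ~x1)   [absorption]
= ~x3 & (~((x1 | ~x3) & x1) & x1 | ~x1)   [double negation]
= ~x3 & (~x1 & x1 | ~x1)   [absorption]
= ~x3 & ~x1   [complement / identity]
This depends on x1, x3, so it is not a constant.

contingent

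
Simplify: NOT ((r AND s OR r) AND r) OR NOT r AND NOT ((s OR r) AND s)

NOT ((r AND s OR r) AND r) OR NOT r AND NOT ((s OR r) AND s)
= NOT (r AND r) OR NOT r AND NOT ((s OR r) AND s)   (absorption)
= NOT (r AND r) OR NOT r AND NOT s   (absorption)
= NOT r OR NOT r AND NOT s   (idempotence)
= NOT r   (absorption)

NOT r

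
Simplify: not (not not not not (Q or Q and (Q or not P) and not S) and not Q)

True

not (not not not not (Q or Q and (Q or not P) and not S) and not Q)
= not (not not (Q or Q and (Q or not P) and not S) and not Q)   [double negation]
= not (not not (Q or Q and not S) and not Q)   [absorption]
= not (Q or Q and not S) or Q   [De Morgan]
= not Q or Q   [absorption]
= True   [complement]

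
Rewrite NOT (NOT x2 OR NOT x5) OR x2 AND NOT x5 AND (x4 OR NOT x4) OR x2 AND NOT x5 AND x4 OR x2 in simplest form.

x2

NOT (NOT x2 OR NOT x5) OR x2 AND NOT x5 AND (x4 OR NOT x4) OR x2 AND NOT x5 AND x4 OR x2
= NOT (NOT x2 OR NOT x5) OR x2 AND NOT x5 OR x2 AND NOT x5 AND x4 OR x2   — complement / identity
= x2 AND x5 OR x2 AND NOT x5 OR x2 AND NOT x5 AND x4 OR x2   — De Morgan
= x2 AND x5 OR x2 AND NOT x5 OR x2   — absorption
= x2 OR x2   — distribution
= x2   — idempotence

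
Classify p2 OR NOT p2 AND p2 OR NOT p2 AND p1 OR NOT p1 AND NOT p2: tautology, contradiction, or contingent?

p2 OR NOT p2 AND p2 OR NOT p2 AND p1 OR NOT p1 AND NOT p2
= p2 OR NOT p2 AND p2 OR NOT p2
= p2 OR NOT p2
= TRUE

tautology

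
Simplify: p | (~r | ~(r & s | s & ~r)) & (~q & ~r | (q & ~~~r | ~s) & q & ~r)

p | (~r | ~(r & s | s & ~r)) & (~q & ~r | (q & ~~~r | ~s) & q & ~r)
= p | (~r | ~(r & s | s & ~r)) & (~q & ~r | (q & ~r | ~s) & q & ~r)   (double negation)
= p | (~r | ~(r & s | s & ~r)) & (~q & ~r | q & ~r)   (absorption)
= p | (~r | ~s) & (~q & ~r | q & ~r)   (distribution)
= p | (~r | ~s) & (~q | q) & ~r   (distribution)
= p | (~r | ~s) & ~r   (complement / identity)
= p | ~r   (absorption)

p | ~r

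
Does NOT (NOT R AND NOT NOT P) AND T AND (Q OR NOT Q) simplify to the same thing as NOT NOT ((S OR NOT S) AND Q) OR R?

E1: NOT (NOT R AND NOT NOT P) AND T AND (Q OR NOT Q)
    = NOT (NOT R AND NOT NOT P) AND T   [complement / identity]
    = (R OR NOT P) AND T   [De Morgan]
E2: NOT NOT ((S OR NOT S) AND Q) OR R
    = (S OR NOT S) AND Q OR R   [double negation]
    = Q OR R   [complement / identity]
These differ: at P=1, Q=0, R=1, S=0, T=0, E1 = 0 but E2 = 1.

No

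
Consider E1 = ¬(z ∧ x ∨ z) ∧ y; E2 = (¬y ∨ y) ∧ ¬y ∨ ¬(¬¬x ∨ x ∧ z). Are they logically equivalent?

No

E1: ¬(z ∧ x ∨ z) ∧ y
    = ¬z ∧ y   (absorption)
E2: (¬y ∨ y) ∧ ¬y ∨ ¬(¬¬x ∨ x ∧ z)
    = (¬y ∨ y) ∧ ¬y ∨ ¬(x ∨ x ∧ z)   (double negation)
    = (¬y ∨ y) ∧ ¬y ∨ ¬x   (absorption)
    = ¬y ∨ ¬x   (complement / identity)
These differ: at x=0, y=0, z=1, E1 = 0 but E2 = 1.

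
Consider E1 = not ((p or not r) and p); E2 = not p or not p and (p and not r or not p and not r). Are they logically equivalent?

E1: not ((p or not r) and p)
    = not p   (absorption)
E2: not p or not p and (p and not r or not p and not r)
    = not p or not p and not r   (distribution)
    = not p   (absorption)
Both reduce to not p, so they are equivalent.

Yes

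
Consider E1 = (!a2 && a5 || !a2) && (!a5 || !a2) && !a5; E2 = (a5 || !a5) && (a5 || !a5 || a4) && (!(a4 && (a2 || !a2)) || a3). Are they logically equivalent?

No

E1: (!a2 && a5 || !a2) && (!a5 || !a2) && !a5
    = (!a2 && a5 || !a2) && !a5   (absorption)
    = !a2 && !a5   (absorption)
E2: (a5 || !a5) && (a5 || !a5 || a4) && (!(a4 && (a2 || !a2)) || a3)
    = (a5 || !a5) && (!(a4 && (a2 || !a2)) || a3)   (absorption)
    = !(a4 && (a2 || !a2)) || a3   (complement / identity)
    = !a4 || a3   (complement / identity)
These differ: at a2=1, a3=1, a4=0, a5=1, E1 = 0 but E2 = 1.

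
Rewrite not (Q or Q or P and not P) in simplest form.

not Q

not (Q or Q or P and not P)
= not (Q or Q)   (complement / identity)
= not Q   (idempotence)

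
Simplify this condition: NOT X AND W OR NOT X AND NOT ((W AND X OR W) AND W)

NOT X AND W OR NOT X AND NOT ((W AND X OR W) AND W)
= NOT X AND W OR NOT X AND NOT (W AND W)   [absorption]
= NOT X AND W OR NOT X AND NOT W   [idempotence]
= NOT X   [distribution]

NOT X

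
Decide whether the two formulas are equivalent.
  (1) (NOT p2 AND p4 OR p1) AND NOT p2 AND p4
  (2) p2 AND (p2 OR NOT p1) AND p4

E1: (NOT p2 AND p4 OR p1) AND NOT p2 AND p4
    = NOT p2 AND p4   [absorption]
E2: p2 AND (p2 OR NOT p1) AND p4
    = p2 AND p4   [absorption]
These differ: at p1=1, p2=1, p4=1, E1 = 0 but E2 = 1.

No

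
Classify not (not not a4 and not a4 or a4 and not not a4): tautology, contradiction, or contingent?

contingent

not (not not a4 and not a4 or a4 and not not a4)
= not not not a4   — distribution
= not a4   — double negation
This depends on a4, so it is not a constant.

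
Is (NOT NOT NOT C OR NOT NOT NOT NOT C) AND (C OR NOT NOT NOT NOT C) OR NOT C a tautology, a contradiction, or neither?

(NOT NOT NOT C OR NOT NOT NOT NOT C) AND (C OR NOT NOT NOT NOT C) OR NOT C
= NOT NOT NOT NOT C OR NOT NOT NOT C AND C OR NOT C   — distribution
= NOT NOT NOT NOT C OR NOT C AND C OR NOT C   — double negation
= NOT NOT C OR NOT C AND C OR NOT C   — double negation
= NOT NOT C OR NOT C   — complement / identity
= C OR NOT C   — double negation
= TRUE   — complement

tautology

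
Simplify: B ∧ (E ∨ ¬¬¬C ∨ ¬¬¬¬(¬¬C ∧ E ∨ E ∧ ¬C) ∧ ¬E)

B ∧ (E ∨ ¬¬¬C ∨ ¬¬¬¬(¬¬C ∧ E ∨ E ∧ ¬C) ∧ ¬E)
= B ∧ (E ∨ ¬¬¬C ∨ ¬¬(¬¬C ∧ E ∨ E ∧ ¬C) ∧ ¬E)
= B ∧ (E ∨ ¬¬¬C ∨ ¬¬(C ∧ E ∨ E ∧ ¬C) ∧ ¬E)
= B ∧ (E ∨ ¬¬¬C ∨ (C ∧ E ∨ E ∧ ¬C) ∧ ¬E)
= B ∧ (E ∨ ¬¬¬C ∨ E ∧ ¬E)
= B ∧ (E ∨ ¬¬¬C)
= B ∧ (E ∨ ¬C)

B ∧ (E ∨ ¬C)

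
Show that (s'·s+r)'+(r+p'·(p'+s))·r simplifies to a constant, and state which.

1

(s'·s+r)'+(r+p'·(p'+s))·r
= r'+(r+p'·(p'+s))·r   — complement / identity
= r'+(r+p')·r   — absorption
= r'+r   — absorption
= 1   — complement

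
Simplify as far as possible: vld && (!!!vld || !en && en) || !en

!en

vld && (!!!vld || !en && en) || !en
= vld && (!vld || !en && en) || !en
= vld && !vld || !en
= !en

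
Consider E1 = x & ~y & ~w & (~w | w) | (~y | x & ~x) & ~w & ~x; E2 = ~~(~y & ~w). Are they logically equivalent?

Yes

E1: x & ~y & ~w & (~w | w) | (~y | x & ~x) & ~w & ~x
    = x & ~y & ~w & (~w | w) | ~y & ~w & ~x
    = x & ~y & ~w | ~y & ~w & ~x
    = ~y & ~w
E2: ~~(~y & ~w)
    = ~y & ~w
Both reduce to ~y & ~w, so they are equivalent.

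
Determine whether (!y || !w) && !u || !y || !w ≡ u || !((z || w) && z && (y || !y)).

No

E1: (!y || !w) && !u || !y || !w
    = !y || !w   — absorption
E2: u || !((z || w) && z && (y || !y))
    = u || !(z && (y || !y))   — absorption
    = u || !z   — complement / identity
These differ: at u=1, w=1, y=1, z=1, E1 = 0 but E2 = 1.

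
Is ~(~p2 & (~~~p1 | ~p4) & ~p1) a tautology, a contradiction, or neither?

neither

~(~p2 & (~~~p1 | ~p4) & ~p1)
= ~(~p2 & (~p1 | ~p4) & ~p1)   [double negation]
= ~(~p2 & ~p1)   [absorption]
= p2 | p1   [De Morgan]
This depends on p1, p2, so it is not a constant.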